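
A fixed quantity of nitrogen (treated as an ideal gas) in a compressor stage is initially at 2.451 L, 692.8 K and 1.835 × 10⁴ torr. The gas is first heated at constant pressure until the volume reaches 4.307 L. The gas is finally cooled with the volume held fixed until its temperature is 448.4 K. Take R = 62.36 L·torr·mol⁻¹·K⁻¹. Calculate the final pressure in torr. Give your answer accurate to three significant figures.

P₃ ≈ 6.76e+03 torr

Isobaric, so V/T is constant: P₂ = P₁; T₂ = T₁·(V₂/V₁) = 1217 K.
Isochoric, so P/T is constant: V₃ = V₂; P₃ = P₂·(T₃/T₂) = 6759 torr.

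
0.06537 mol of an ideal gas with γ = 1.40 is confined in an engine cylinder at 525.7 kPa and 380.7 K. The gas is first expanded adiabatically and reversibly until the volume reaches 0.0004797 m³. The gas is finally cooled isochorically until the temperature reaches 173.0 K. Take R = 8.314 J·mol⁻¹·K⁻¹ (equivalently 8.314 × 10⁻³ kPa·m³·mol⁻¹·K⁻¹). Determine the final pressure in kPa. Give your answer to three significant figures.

From PV = nRT: V₁ = nRT₁/P₁ = 0.0003936 m³.
Reversible adiabatic, γ = 1.40: T₂ = T₁·(V₁/V₂)^(γ−1) = 351.7 K; P₂ = P₁·(V₁/V₂)^γ = 398.5 kPa.
V constant ⇒ P ∝ T: V₃ = V₂; P₃ = P₂·(T₃/T₂) = 196.0 kPa.

P₃ ≈ 196 kPa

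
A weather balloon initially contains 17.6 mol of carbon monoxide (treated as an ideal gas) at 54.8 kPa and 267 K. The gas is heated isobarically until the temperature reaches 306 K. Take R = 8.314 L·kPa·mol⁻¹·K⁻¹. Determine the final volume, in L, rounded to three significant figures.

From PV = nRT: V₁ = nRT₁/P₁ = 712.9 L.
P constant ⇒ V ∝ T: P₂ = P₁; V₂ = V₁·(T₂/T₁) = 817.1 L.

V₂ ≈ 817 L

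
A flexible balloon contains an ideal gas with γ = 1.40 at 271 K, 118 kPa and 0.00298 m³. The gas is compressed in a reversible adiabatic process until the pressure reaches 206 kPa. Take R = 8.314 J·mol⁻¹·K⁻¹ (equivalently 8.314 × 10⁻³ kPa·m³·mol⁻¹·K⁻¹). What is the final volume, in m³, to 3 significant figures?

V₂ ≈ 0.00200 m³

Adiabatic (γ = 1.40), T V^(γ−1) and P V^γ constant: T₂ = T₁·(P₂/P₁)^((γ−1)/γ) = 317.8 K; V₂ = V₁·(P₁/P₂)^(1/γ) = 0.002002 m³.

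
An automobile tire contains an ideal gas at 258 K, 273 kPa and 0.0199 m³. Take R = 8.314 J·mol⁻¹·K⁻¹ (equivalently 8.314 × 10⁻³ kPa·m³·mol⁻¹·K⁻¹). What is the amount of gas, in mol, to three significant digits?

n ≈ 2.53 mol

PV = nRT ⇒ n = PV/(RT) = (273 × 0.0199) / (8.314 × 10⁻³ × 258)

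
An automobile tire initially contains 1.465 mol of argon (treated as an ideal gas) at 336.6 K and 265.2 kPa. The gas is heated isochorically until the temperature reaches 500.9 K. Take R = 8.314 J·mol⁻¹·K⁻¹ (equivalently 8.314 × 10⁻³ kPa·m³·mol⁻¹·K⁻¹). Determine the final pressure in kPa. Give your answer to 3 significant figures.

P₂ ≈ 395 kPa

From PV = nRT: V₁ = nRT₁/P₁ = 0.01546 m³.
V constant ⇒ P ∝ T: V₂ = V₁; P₂ = P₁·(T₂/T₁) = 394.6 kPa.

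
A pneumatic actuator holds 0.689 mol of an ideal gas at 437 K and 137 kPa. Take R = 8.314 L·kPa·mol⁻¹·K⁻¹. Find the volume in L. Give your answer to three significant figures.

PV = nRT ⇒ V = nRT/P = (0.689 × 8.314 × 437) / 137

V ≈ 18.3 L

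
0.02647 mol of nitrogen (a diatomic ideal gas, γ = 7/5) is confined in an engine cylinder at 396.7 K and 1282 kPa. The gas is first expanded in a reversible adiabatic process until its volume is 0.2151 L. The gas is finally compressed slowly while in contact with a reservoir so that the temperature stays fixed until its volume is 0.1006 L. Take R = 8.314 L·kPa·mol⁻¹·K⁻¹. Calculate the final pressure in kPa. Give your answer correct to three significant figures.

From PV = nRT: V₁ = nRT₁/P₁ = 0.06810 L.
Adiabatic (γ = 7/5), T V^(γ−1) and P V^γ constant: T₂ = T₁·(V₁/V₂)^(γ−1) = 250.4 K; P₂ = P₁·(V₁/V₂)^γ = 256.2 kPa.
Isothermal, so P V is constant: T₃ = T₂; P₃ = P₂·(V₂/V₃) = 547.8 kPa.

P₃ ≈ 548 kPa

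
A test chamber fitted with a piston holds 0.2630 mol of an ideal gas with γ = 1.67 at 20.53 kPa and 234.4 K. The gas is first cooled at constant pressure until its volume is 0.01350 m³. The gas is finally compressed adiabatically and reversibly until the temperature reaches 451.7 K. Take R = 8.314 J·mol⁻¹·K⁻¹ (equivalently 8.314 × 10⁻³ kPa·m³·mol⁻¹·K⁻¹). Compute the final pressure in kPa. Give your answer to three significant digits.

P₃ ≈ 488 kPa

From PV = nRT: V₁ = nRT₁/P₁ = 0.02497 m³.
P constant ⇒ V ∝ T: P₂ = P₁; T₂ = T₁·(V₂/V₁) = 126.8 K.
Adiabatic (γ = 1.67), T V^(γ−1) and P V^γ constant: P₃ = P₂·(T₃/T₂)^(γ/(γ−1)) = 487.5 kPa; V₃ = V₂·(T₂/T₃)^(1/(γ−1)) = 0.002026 m³.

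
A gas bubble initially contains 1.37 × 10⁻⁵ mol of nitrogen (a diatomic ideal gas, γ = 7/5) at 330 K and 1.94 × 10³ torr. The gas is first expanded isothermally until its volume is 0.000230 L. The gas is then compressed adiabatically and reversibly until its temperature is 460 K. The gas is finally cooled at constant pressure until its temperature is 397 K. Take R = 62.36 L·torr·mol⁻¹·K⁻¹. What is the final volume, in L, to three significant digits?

From PV = nRT: V₁ = nRT₁/P₁ = 0.0001453 L.
T constant ⇒ Boyle's law P V = const: T₂ = T₁; P₂ = P₁·(V₁/V₂) = 1226 torr.
Adiabatic (γ = 7/5), T V^(γ−1) and P V^γ constant: P₃ = P₂·(T₃/T₂)^(γ/(γ−1)) = 3920 torr; V₃ = V₂·(T₂/T₃)^(1/(γ−1)) = 0.0001003 L.
P constant ⇒ V ∝ T: P₄ = P₃; V₄ = V₃·(T₄/T₃) = 8.653e-05 L.

V₄ ≈ 8.65e-05 L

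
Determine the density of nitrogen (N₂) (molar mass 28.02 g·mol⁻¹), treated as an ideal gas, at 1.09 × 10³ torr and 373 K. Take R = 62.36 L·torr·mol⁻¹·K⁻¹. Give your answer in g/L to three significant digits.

ρ ≈ 1.31 g/L

ρ = PM/(RT) = (1.09e+03 × 28.02) / (62.36 × 373.0)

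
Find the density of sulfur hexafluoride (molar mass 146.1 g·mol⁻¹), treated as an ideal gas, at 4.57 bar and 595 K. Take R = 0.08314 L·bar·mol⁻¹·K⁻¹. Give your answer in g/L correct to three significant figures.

ρ ≈ 13.5 g/L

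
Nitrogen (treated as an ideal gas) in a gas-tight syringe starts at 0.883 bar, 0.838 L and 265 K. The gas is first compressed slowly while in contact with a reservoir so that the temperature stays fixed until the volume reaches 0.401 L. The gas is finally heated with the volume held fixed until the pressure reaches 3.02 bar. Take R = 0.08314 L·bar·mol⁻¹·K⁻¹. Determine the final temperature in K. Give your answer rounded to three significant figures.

T₃ ≈ 434 K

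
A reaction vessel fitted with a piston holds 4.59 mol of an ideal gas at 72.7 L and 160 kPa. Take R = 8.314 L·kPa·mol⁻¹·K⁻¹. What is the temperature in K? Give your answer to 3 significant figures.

T ≈ 305 K

PV = nRT ⇒ T = PV/(nR) = (160 × 72.7) / (4.59 × 8.314)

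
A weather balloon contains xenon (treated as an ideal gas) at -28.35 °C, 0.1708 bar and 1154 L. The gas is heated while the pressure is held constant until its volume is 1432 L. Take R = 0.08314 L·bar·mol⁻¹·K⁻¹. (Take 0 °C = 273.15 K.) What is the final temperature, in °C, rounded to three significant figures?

T₂ ≈ 30.6 °C

Convert: T₁ = 244.8 K.
Isobaric, so V/T is constant: P₂ = P₁; T₂ = T₁·(V₂/V₁) = 303.8 K.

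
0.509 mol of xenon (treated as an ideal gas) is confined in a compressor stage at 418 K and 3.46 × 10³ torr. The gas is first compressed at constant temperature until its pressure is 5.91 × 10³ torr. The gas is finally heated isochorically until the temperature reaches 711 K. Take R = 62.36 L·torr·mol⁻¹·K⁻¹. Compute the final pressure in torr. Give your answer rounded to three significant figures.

From PV = nRT: V₁ = nRT₁/P₁ = 3.835 L.
Isothermal, so P V is constant: T₂ = T₁; V₂ = V₁·(P₁/P₂) = 2.245 L.
Isochoric, so P/T is constant: V₃ = V₂; P₃ = P₂·(T₃/T₂) = 1.005e+04 torr.

P₃ ≈ 1.01e+04 torr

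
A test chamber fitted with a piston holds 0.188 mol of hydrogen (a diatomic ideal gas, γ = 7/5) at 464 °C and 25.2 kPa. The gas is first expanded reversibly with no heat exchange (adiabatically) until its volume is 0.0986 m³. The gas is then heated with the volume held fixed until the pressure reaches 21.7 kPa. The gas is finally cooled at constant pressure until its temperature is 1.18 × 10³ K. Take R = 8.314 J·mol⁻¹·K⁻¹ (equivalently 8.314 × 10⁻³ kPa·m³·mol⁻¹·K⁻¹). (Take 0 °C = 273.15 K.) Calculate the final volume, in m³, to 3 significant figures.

Convert: T₁ = 737.1 K.
From PV = nRT: V₁ = nRT₁/P₁ = 0.04572 m³.
Adiabatic (γ = 7/5), T V^(γ−1) and P V^γ constant: T₂ = T₁·(V₁/V₂)^(γ−1) = 542.1 K; P₂ = P₁·(V₁/V₂)^γ = 8.593 kPa.
Isochoric, so P/T is constant: V₃ = V₂; T₃ = T₂·(P₃/P₂) = 1369 K.
P constant ⇒ V ∝ T: P₄ = P₃; V₄ = V₃·(T₄/T₃) = 0.08499 m³.

V₄ ≈ 0.0850 m³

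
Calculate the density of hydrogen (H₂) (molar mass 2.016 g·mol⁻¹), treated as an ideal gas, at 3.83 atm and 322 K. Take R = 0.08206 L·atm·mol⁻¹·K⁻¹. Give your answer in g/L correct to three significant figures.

ρ ≈ 0.292 g/L

ρ = PM/(RT) = (3.83 × 2.016) / (0.08206 × 322.0)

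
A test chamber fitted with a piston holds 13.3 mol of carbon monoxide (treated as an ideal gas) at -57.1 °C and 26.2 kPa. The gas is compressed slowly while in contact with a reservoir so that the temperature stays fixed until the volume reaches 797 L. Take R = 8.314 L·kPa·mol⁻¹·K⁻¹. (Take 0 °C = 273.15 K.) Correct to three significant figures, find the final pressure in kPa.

Convert: T₁ = 216.0 K.
From PV = nRT: V₁ = nRT₁/P₁ = 911.8 L.
T constant ⇒ Boyle's law P V = const: T₂ = T₁; P₂ = P₁·(V₁/V₂) = 29.97 kPa.

P₂ ≈ 30.0 kPa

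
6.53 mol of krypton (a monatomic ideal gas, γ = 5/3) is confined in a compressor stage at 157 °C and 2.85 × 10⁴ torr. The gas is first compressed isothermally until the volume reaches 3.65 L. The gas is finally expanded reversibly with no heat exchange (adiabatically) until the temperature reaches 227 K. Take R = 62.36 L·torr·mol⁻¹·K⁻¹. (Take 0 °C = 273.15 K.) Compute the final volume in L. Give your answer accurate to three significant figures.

V₃ ≈ 9.52 L

Convert: T₁ = 430.1 K.
From PV = nRT: V₁ = nRT₁/P₁ = 6.146 L.
T constant ⇒ Boyle's law P V = const: T₂ = T₁; P₂ = P₁·(V₁/V₂) = 4.799e+04 torr.
Reversible adiabatic, γ = 5/3: P₃ = P₂·(T₃/T₂)^(γ/(γ−1)) = 9709 torr; V₃ = V₂·(T₂/T₃)^(1/(γ−1)) = 9.521 L.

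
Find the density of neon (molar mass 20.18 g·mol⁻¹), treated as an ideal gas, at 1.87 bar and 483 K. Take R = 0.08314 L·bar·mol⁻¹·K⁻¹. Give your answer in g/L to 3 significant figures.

ρ ≈ 0.940 g/L

ρ = PM/(RT) = (1.87 × 20.18) / (0.08314 × 483.0)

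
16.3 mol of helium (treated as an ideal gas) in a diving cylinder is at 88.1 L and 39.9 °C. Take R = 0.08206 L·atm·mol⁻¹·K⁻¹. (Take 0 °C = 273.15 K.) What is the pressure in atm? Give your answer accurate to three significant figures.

P ≈ 4.75 atm

Convert: T = 313.05 K.
PV = nRT ⇒ P = nRT/V = (16.3 × 0.08206 × 313.05) / 88.1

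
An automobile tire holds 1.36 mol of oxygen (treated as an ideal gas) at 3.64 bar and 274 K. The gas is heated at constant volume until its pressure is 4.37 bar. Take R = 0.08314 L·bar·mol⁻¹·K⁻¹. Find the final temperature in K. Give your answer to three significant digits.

From PV = nRT: V₁ = nRT₁/P₁ = 8.511 L.
V constant ⇒ P ∝ T: V₂ = V₁; T₂ = T₁·(P₂/P₁) = 329.0 K.

T₂ ≈ 329 K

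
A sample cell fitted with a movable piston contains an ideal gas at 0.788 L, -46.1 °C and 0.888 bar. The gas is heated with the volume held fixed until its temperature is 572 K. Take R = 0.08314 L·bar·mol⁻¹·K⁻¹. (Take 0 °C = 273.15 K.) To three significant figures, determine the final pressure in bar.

P₂ ≈ 2.24 bar

Convert: T₁ = 227.0 K.
V constant ⇒ P ∝ T: V₂ = V₁; P₂ = P₁·(T₂/T₁) = 2.237 bar.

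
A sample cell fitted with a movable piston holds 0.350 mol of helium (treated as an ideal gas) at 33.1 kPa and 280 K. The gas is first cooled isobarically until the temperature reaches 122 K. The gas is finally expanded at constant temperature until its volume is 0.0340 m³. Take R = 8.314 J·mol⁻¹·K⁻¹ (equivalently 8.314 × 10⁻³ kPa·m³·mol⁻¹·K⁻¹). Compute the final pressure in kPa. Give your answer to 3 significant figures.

P₃ ≈ 10.4 kPa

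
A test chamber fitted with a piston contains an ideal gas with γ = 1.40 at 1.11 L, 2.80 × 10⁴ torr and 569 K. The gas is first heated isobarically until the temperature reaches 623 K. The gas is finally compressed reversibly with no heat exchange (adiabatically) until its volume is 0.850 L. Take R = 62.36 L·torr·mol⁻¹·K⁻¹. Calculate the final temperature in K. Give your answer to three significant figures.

T₃ ≈ 719 K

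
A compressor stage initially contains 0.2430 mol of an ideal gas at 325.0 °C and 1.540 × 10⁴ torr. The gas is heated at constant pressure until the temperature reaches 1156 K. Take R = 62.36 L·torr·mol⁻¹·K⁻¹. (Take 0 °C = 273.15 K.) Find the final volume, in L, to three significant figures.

V₂ ≈ 1.14 L

Convert: T₁ = 598.1 K.
From PV = nRT: V₁ = nRT₁/P₁ = 0.5886 L.
Isobaric, so V/T is constant: P₂ = P₁; V₂ = V₁·(T₂/T₁) = 1.137 L.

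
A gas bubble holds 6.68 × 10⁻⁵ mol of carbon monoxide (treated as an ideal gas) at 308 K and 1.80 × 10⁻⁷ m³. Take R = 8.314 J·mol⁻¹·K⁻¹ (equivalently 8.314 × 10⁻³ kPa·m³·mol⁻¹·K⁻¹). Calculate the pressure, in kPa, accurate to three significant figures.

P ≈ 950 kPa

PV = nRT ⇒ P = nRT/V = (6.68e-05 × 8.314 × 10⁻³ × 308) / 1.80e-07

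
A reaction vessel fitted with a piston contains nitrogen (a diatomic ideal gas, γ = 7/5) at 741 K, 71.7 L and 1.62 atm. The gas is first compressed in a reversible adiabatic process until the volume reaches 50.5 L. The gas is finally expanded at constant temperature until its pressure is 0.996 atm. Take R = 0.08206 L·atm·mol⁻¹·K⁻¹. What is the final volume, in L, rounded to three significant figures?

Adiabatic (γ = 7/5), T V^(γ−1) and P V^γ constant: T₂ = T₁·(V₁/V₂)^(γ−1) = 852.5 K; P₂ = P₁·(V₁/V₂)^γ = 2.646 atm.
Isothermal, so P V is constant: T₃ = T₂; V₃ = V₂·(P₂/P₃) = 134.2 L.

V₃ ≈ 134 L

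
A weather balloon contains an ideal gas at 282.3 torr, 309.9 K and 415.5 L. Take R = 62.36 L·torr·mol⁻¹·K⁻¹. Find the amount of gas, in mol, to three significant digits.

PV = nRT ⇒ n = PV/(RT) = (282.3 × 415.5) / (62.36 × 309.9)

n ≈ 6.07 mol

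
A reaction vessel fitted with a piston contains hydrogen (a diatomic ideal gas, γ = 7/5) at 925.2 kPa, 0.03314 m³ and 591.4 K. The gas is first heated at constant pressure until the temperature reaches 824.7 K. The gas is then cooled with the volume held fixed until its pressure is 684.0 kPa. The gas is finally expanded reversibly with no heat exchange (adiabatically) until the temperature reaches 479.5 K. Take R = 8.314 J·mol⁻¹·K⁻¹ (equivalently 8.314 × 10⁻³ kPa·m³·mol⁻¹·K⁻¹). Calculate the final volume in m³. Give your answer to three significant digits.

Isobaric, so V/T is constant: P₂ = P₁; V₂ = V₁·(T₂/T₁) = 0.04621 m³.
Isochoric, so P/T is constant: V₃ = V₂; T₃ = T₂·(P₃/P₂) = 609.7 K.
Reversible adiabatic, γ = 7/5: P₄ = P₃·(T₄/T₃)^(γ/(γ−1)) = 295.1 kPa; V₄ = V₃·(T₃/T₄)^(1/(γ−1)) = 0.08425 m³.

V₄ ≈ 0.0843 m³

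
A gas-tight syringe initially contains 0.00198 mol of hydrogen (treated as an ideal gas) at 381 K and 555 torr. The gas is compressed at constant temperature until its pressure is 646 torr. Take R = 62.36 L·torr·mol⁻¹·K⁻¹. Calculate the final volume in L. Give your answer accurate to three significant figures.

From PV = nRT: V₁ = nRT₁/P₁ = 0.08476 L.
Isothermal, so P V is constant: T₂ = T₁; V₂ = V₁·(P₁/P₂) = 0.07282 L.

V₂ ≈ 0.0728 L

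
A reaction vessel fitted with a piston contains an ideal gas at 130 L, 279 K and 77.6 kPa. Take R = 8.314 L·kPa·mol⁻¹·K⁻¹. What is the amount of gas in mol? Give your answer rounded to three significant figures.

n ≈ 4.35 mol

PV = nRT ⇒ n = PV/(RT) = (77.6 × 130) / (8.314 × 279)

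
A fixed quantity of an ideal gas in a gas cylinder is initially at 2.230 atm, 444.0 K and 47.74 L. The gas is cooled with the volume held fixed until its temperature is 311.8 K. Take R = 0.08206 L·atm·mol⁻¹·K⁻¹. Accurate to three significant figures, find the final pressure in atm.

Isochoric, so P/T is constant: V₂ = V₁; P₂ = P₁·(T₂/T₁) = 1.566 atm.

P₂ ≈ 1.57 atm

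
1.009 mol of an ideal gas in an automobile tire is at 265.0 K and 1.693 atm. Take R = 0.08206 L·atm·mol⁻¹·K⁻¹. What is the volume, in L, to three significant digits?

V ≈ 13.0 L

PV = nRT ⇒ V = nRT/P = (1.009 × 0.08206 × 265.0) / 1.693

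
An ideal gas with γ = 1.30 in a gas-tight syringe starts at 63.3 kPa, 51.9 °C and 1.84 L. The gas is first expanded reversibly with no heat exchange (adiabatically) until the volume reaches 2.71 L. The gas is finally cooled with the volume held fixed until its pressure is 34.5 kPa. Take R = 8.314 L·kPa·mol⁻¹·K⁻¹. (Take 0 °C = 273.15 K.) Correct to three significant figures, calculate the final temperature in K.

T₃ ≈ 261 K

Convert: T₁ = 325.0 K.
Adiabatic (γ = 1.30), T V^(γ−1) and P V^γ constant: T₂ = T₁·(V₁/V₂)^(γ−1) = 289.4 K; P₂ = P₁·(V₁/V₂)^γ = 38.27 kPa.
Isochoric, so P/T is constant: V₃ = V₂; T₃ = T₂·(P₃/P₂) = 260.9 K.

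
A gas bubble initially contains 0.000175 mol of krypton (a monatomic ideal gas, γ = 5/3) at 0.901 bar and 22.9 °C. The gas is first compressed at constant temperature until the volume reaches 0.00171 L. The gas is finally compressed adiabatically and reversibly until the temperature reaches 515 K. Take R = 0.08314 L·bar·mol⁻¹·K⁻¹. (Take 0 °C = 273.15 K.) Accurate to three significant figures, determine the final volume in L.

V₃ ≈ 0.000745 L

Convert: T₁ = 296.0 K.
From PV = nRT: V₁ = nRT₁/P₁ = 0.004781 L.
Isothermal, so P V is constant: T₂ = T₁; P₂ = P₁·(V₁/V₂) = 2.519 bar.
Reversible adiabatic, γ = 5/3: P₃ = P₂·(T₃/T₂)^(γ/(γ−1)) = 10.05 bar; V₃ = V₂·(T₂/T₃)^(1/(γ−1)) = 0.0007453 L.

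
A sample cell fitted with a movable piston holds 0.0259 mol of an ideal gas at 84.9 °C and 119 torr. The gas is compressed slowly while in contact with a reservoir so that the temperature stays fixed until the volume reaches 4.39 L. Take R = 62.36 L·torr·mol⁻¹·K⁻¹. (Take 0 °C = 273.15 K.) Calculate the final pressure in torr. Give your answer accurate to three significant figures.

P₂ ≈ 132 torr

Convert: T₁ = 358.0 K.
From PV = nRT: V₁ = nRT₁/P₁ = 4.860 L.
T constant ⇒ Boyle's law P V = const: T₂ = T₁; P₂ = P₁·(V₁/V₂) = 131.7 torr.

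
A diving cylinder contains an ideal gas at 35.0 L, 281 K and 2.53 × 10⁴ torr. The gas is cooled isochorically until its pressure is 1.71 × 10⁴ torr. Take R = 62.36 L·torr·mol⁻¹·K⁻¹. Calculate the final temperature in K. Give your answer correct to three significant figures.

T₂ ≈ 190 K

Isochoric, so P/T is constant: V₂ = V₁; T₂ = T₁·(P₂/P₁) = 189.9 K.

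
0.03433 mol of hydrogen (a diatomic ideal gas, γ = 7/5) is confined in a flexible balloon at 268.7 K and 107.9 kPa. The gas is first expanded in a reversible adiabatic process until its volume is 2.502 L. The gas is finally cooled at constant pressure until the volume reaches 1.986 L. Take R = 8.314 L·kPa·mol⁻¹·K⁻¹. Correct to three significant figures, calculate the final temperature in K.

T₃ ≈ 129 K

From PV = nRT: V₁ = nRT₁/P₁ = 0.7108 L.
Adiabatic (γ = 7/5), T V^(γ−1) and P V^γ constant: T₂ = T₁·(V₁/V₂)^(γ−1) = 162.4 K; P₂ = P₁·(V₁/V₂)^γ = 18.53 kPa.
Isobaric, so V/T is constant: P₃ = P₂; T₃ = T₂·(V₃/V₂) = 128.9 K.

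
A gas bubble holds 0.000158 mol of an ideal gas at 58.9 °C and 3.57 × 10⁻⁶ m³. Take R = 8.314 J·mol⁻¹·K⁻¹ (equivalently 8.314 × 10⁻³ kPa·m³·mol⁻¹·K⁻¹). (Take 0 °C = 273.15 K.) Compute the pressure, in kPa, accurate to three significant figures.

Convert: T = 332.05 K.
PV = nRT ⇒ P = nRT/V = (0.000158 × 8.314 × 10⁻³ × 332.05) / 3.57e-06

P ≈ 122 kPa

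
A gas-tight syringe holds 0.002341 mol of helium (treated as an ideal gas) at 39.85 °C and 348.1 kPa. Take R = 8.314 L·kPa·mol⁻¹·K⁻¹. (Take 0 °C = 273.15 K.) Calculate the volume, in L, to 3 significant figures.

Convert: T = 313.00 K.
PV = nRT ⇒ V = nRT/P = (0.002341 × 8.314 × 313.00) / 348.1

V ≈ 0.0175 L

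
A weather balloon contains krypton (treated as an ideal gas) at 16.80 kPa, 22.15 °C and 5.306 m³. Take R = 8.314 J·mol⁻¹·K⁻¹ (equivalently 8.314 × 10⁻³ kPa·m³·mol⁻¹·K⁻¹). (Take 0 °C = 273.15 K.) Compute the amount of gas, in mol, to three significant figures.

Convert: T = 295.30 K.
PV = nRT ⇒ n = PV/(RT) = (16.80 × 5.306) / (8.314 × 10⁻³ × 295.30)

n ≈ 36.3 mol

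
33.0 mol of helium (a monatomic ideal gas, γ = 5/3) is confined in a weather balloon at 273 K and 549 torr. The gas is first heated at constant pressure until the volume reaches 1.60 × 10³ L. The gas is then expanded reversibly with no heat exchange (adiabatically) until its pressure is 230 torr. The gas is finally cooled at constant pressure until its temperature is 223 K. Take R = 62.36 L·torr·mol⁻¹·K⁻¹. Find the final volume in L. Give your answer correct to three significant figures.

From PV = nRT: V₁ = nRT₁/P₁ = 1023 L.
Isobaric, so V/T is constant: P₂ = P₁; T₂ = T₁·(V₂/V₁) = 426.8 K.
Adiabatic (γ = 5/3), T V^(γ−1) and P V^γ constant: T₃ = T₂·(P₃/P₂)^((γ−1)/γ) = 301.4 K; V₃ = V₂·(P₂/P₃)^(1/γ) = 2697 L.
Isobaric, so V/T is constant: P₄ = P₃; V₄ = V₃·(T₄/T₃) = 1995 L.

V₄ ≈ 2.00e+03 L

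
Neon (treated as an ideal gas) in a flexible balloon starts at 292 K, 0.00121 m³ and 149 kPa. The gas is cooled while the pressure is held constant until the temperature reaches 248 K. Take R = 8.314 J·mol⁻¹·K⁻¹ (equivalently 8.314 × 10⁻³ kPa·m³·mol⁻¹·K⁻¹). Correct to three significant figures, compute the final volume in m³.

Isobaric, so V/T is constant: P₂ = P₁; V₂ = V₁·(T₂/T₁) = 0.001028 m³.

V₂ ≈ 0.00103 m³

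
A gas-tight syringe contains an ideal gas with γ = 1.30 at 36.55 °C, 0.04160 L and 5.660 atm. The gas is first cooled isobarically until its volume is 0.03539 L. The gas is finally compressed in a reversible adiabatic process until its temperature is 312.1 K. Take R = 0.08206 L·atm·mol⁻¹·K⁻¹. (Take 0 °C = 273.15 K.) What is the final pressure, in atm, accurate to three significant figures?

P₃ ≈ 11.8 atm

Convert: T₁ = 309.7 K.
Isobaric, so V/T is constant: P₂ = P₁; T₂ = T₁·(V₂/V₁) = 263.5 K.
Reversible adiabatic, γ = 1.30: P₃ = P₂·(T₃/T₂)^(γ/(γ−1)) = 11.79 atm; V₃ = V₂·(T₂/T₃)^(1/(γ−1)) = 0.02012 L.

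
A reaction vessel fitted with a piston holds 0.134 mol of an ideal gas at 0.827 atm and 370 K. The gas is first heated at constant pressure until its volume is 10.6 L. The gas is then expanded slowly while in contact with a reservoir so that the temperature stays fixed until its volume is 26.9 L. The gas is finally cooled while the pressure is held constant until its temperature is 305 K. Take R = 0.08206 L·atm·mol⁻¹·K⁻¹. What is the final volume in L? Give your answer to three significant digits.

From PV = nRT: V₁ = nRT₁/P₁ = 4.920 L.
Isobaric, so V/T is constant: P₂ = P₁; T₂ = T₁·(V₂/V₁) = 797.2 K.
Isothermal, so P V is constant: T₃ = T₂; P₃ = P₂·(V₂/V₃) = 0.3259 atm.
Isobaric, so V/T is constant: P₄ = P₃; V₄ = V₃·(T₄/T₃) = 10.29 L.

V₄ ≈ 10.3 L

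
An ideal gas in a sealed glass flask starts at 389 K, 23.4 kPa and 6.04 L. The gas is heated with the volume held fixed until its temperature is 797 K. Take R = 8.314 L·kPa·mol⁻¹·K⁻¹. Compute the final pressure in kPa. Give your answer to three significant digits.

P₂ ≈ 47.9 kPa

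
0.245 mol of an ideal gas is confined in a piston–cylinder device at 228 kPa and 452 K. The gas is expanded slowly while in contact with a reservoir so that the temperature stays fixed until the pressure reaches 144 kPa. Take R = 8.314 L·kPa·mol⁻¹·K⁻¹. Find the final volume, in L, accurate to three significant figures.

V₂ ≈ 6.39 L

From PV = nRT: V₁ = nRT₁/P₁ = 4.038 L.
T constant ⇒ Boyle's law P V = const: T₂ = T₁; V₂ = V₁·(P₁/P₂) = 6.394 L.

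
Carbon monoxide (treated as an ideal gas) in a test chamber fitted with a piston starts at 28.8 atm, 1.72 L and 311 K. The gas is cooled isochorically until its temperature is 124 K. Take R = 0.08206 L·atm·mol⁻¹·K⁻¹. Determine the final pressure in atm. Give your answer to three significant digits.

P₂ ≈ 11.5 atm

V constant ⇒ P ∝ T: V₂ = V₁; P₂ = P₁·(T₂/T₁) = 11.48 atm.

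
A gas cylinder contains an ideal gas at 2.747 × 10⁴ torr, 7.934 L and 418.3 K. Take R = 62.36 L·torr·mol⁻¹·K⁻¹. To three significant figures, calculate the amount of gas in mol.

n ≈ 8.36 mol

PV = nRT ⇒ n = PV/(RT) = (2.747e+04 × 7.934) / (62.36 × 418.3)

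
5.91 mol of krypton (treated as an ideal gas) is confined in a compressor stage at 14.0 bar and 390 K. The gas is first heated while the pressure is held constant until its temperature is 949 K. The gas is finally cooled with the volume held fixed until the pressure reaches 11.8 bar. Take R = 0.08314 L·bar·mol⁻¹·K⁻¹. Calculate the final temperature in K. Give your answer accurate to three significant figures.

T₃ ≈ 800 K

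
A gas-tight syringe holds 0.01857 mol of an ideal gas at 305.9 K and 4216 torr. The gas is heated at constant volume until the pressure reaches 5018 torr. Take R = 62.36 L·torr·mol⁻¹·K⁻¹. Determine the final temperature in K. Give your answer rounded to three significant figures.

From PV = nRT: V₁ = nRT₁/P₁ = 0.08402 L.
Isochoric, so P/T is constant: V₂ = V₁; T₂ = T₁·(P₂/P₁) = 364.1 K.

T₂ ≈ 364 K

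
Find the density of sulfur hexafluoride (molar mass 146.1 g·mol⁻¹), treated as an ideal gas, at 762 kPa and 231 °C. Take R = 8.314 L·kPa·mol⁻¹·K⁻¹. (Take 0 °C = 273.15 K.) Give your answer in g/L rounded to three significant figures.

ρ ≈ 26.6 g/L

ρ = PM/(RT) = (762 × 146.1) / (8.314 × 504.1)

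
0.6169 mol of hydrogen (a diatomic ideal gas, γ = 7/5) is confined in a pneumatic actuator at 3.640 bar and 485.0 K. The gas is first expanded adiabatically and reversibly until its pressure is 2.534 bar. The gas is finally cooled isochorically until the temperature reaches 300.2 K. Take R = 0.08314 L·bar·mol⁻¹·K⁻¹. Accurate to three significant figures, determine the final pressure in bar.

From PV = nRT: V₁ = nRT₁/P₁ = 6.834 L.
Reversible adiabatic, γ = 7/5: T₂ = T₁·(P₂/P₁)^((γ−1)/γ) = 437.3 K; V₂ = V₁·(P₁/P₂)^(1/γ) = 8.852 L.
Isochoric, so P/T is constant: V₃ = V₂; P₃ = P₂·(T₃/T₂) = 1.739 bar.

P₃ ≈ 1.74 bar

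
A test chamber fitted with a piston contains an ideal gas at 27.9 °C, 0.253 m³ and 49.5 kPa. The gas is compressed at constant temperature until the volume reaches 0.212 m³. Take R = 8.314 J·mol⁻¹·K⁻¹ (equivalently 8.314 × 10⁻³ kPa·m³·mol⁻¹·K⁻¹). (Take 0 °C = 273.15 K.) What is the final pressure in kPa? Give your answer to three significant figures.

P₂ ≈ 59.1 kPa

Convert: T₁ = 301.0 K.
T constant ⇒ Boyle's law P V = const: T₂ = T₁; P₂ = P₁·(V₁/V₂) = 59.07 kPa.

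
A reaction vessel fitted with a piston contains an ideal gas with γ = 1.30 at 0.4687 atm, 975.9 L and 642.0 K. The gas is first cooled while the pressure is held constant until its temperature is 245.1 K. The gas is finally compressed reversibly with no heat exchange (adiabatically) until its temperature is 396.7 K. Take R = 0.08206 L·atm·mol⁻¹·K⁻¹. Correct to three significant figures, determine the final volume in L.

V₃ ≈ 74.8 L

Isobaric, so V/T is constant: P₂ = P₁; V₂ = V₁·(T₂/T₁) = 372.6 L.
Reversible adiabatic, γ = 1.30: P₃ = P₂·(T₃/T₂)^(γ/(γ−1)) = 3.776 atm; V₃ = V₂·(T₂/T₃)^(1/(γ−1)) = 74.84 L.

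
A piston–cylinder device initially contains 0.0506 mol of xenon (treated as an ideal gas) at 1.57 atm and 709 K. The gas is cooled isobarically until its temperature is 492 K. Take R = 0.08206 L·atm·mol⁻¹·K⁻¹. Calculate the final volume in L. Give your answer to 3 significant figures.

From PV = nRT: V₁ = nRT₁/P₁ = 1.875 L.
P constant ⇒ V ∝ T: P₂ = P₁; V₂ = V₁·(T₂/T₁) = 1.301 L.

V₂ ≈ 1.30 L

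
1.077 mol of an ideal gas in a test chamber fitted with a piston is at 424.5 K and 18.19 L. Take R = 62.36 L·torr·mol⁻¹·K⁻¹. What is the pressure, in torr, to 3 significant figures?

P ≈ 1.57e+03 torr

PV = nRT ⇒ P = nRT/V = (1.077 × 62.36 × 424.5) / 18.19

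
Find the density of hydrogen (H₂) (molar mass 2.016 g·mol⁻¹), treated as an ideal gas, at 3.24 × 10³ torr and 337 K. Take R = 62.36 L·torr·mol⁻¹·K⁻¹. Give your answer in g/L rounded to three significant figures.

ρ ≈ 0.311 g/L

ρ = PM/(RT) = (3.24e+03 × 2.016) / (62.36 × 337.0)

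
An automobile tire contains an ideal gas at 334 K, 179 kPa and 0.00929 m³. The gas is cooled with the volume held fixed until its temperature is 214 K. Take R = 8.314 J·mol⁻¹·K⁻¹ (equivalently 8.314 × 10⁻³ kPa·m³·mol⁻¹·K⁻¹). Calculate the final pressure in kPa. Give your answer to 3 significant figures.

Isochoric, so P/T is constant: V₂ = V₁; P₂ = P₁·(T₂/T₁) = 114.7 kPa.

P₂ ≈ 115 kPa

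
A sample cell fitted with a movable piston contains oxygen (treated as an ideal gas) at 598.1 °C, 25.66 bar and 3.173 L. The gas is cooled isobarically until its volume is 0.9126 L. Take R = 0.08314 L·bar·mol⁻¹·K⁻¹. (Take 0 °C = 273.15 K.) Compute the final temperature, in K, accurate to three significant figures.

Convert: T₁ = 871.2 K.
Isobaric, so V/T is constant: P₂ = P₁; T₂ = T₁·(V₂/V₁) = 250.6 K.

T₂ ≈ 251 K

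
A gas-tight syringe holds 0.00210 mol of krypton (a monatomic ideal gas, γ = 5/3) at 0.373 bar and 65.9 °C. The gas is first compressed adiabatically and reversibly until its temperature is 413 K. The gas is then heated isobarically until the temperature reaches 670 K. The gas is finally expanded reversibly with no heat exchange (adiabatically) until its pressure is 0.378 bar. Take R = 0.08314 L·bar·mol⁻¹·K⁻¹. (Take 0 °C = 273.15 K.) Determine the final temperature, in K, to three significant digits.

Convert: T₁ = 339.0 K.
From PV = nRT: V₁ = nRT₁/P₁ = 0.1587 L.
Adiabatic (γ = 5/3), T V^(γ−1) and P V^γ constant: P₂ = P₁·(T₂/T₁)^(γ/(γ−1)) = 0.6108 bar; V₂ = V₁·(T₁/T₂)^(1/(γ−1)) = 0.1180 L.
P constant ⇒ V ∝ T: P₃ = P₂; V₃ = V₂·(T₃/T₂) = 0.1915 L.
Reversible adiabatic, γ = 5/3: T₄ = T₃·(P₄/P₃)^((γ−1)/γ) = 553.0 K; V₄ = V₃·(P₃/P₄)^(1/γ) = 0.2554 L.

T₄ ≈ 553 K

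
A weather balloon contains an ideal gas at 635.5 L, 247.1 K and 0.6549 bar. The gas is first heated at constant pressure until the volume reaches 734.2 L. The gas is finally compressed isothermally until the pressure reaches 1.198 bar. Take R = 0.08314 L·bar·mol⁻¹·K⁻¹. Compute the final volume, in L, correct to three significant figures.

V₃ ≈ 401 L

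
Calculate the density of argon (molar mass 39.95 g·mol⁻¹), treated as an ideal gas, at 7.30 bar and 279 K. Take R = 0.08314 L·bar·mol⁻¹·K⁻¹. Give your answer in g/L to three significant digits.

ρ ≈ 12.6 g/L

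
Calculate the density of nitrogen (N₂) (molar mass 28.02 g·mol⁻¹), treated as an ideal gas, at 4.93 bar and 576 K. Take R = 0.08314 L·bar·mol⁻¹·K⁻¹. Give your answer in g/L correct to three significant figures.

ρ = PM/(RT) = (4.93 × 28.02) / (0.08314 × 576.0)

ρ ≈ 2.88 g/L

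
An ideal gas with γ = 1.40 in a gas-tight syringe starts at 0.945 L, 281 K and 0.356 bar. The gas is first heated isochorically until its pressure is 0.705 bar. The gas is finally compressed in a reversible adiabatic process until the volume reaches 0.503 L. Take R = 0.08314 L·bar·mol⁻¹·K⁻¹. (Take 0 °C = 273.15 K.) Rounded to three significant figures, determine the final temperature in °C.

T₃ ≈ 443 °C

V constant ⇒ P ∝ T: V₂ = V₁; T₂ = T₁·(P₂/P₁) = 556.5 K.
Reversible adiabatic, γ = 1.40: T₃ = T₂·(V₂/V₃)^(γ−1) = 716.1 K; P₃ = P₂·(V₂/V₃)^γ = 1.705 bar.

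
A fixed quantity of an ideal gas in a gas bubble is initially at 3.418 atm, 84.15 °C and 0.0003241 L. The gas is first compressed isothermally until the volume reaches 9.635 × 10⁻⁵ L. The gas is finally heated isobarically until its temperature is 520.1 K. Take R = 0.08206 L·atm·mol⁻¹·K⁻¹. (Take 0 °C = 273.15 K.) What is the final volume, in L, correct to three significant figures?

V₃ ≈ 0.000140 L

Convert: T₁ = 357.3 K.
T constant ⇒ Boyle's law P V = const: T₂ = T₁; P₂ = P₁·(V₁/V₂) = 11.50 atm.
P constant ⇒ V ∝ T: P₃ = P₂; V₃ = V₂·(T₃/T₂) = 0.0001403 L.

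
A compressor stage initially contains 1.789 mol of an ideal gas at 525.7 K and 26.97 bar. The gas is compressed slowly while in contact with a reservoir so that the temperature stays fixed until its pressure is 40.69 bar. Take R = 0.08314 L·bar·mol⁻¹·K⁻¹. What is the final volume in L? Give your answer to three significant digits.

From PV = nRT: V₁ = nRT₁/P₁ = 2.899 L.
Isothermal, so P V is constant: T₂ = T₁; V₂ = V₁·(P₁/P₂) = 1.922 L.

V₂ ≈ 1.92 L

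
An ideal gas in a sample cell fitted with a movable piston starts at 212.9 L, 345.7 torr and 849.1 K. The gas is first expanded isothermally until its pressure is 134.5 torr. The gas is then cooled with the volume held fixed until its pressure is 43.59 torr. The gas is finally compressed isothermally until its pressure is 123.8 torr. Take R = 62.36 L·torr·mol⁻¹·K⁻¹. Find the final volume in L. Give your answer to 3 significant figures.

V₄ ≈ 193 L

Isothermal, so P V is constant: T₂ = T₁; V₂ = V₁·(P₁/P₂) = 547.2 L.
V constant ⇒ P ∝ T: V₃ = V₂; T₃ = T₂·(P₃/P₂) = 275.2 K.
T constant ⇒ Boyle's law P V = const: T₄ = T₃; V₄ = V₃·(P₃/P₄) = 192.7 L.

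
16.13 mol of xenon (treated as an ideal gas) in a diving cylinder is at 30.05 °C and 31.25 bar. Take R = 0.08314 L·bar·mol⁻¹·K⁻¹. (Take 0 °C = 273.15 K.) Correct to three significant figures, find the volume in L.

Convert: T = 303.20 K.
PV = nRT ⇒ V = nRT/P = (16.13 × 0.08314 × 303.20) / 31.25

V ≈ 13.0 L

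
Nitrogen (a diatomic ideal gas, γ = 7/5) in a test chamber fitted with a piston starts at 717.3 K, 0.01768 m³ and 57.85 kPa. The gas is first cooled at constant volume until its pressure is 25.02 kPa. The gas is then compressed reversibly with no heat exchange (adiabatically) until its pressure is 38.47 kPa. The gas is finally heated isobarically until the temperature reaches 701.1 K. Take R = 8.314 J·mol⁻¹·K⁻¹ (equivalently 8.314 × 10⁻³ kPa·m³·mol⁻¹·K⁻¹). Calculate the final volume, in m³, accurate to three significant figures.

V constant ⇒ P ∝ T: V₂ = V₁; T₂ = T₁·(P₂/P₁) = 310.2 K.
Reversible adiabatic, γ = 7/5: T₃ = T₂·(P₃/P₂)^((γ−1)/γ) = 350.8 K; V₃ = V₂·(P₂/P₃)^(1/γ) = 0.01300 m³.
Isobaric, so V/T is constant: P₄ = P₃; V₄ = V₃·(T₄/T₃) = 0.02599 m³.

V₄ ≈ 0.0260 m³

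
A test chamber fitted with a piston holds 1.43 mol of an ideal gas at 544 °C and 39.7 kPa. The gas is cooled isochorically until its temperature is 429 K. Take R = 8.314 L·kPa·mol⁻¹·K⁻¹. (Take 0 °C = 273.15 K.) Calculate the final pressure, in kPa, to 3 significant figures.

P₂ ≈ 20.8 kPa

Convert: T₁ = 817.1 K.
From PV = nRT: V₁ = nRT₁/P₁ = 244.7 L.
V constant ⇒ P ∝ T: V₂ = V₁; P₂ = P₁·(T₂/T₁) = 20.84 kPa.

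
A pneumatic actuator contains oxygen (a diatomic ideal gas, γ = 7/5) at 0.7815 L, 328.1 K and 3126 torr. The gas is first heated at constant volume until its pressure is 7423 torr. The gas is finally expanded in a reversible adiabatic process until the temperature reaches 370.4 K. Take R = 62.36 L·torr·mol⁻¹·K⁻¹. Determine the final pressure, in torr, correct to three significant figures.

V constant ⇒ P ∝ T: V₂ = V₁; T₂ = T₁·(P₂/P₁) = 779.1 K.
Reversible adiabatic, γ = 7/5: P₃ = P₂·(T₃/T₂)^(γ/(γ−1)) = 550.0 torr; V₃ = V₂·(T₂/T₃)^(1/(γ−1)) = 5.015 L.

P₃ ≈ 550 torr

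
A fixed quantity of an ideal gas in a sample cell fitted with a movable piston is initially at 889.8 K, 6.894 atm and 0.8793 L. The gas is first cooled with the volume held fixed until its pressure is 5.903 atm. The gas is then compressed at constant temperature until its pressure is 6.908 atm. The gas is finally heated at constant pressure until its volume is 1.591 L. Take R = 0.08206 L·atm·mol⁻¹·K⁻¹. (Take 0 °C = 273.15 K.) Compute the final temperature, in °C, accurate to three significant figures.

T₄ ≈ 1.34e+03 °C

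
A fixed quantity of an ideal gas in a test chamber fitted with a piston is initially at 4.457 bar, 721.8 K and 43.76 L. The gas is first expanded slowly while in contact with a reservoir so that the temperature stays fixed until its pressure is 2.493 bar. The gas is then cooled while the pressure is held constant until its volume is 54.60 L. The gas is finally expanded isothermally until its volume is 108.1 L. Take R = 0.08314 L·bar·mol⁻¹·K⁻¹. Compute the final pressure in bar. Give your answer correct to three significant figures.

P₄ ≈ 1.26 bar

Isothermal, so P V is constant: T₂ = T₁; V₂ = V₁·(P₁/P₂) = 78.23 L.
P constant ⇒ V ∝ T: P₃ = P₂; T₃ = T₂·(V₃/V₂) = 503.7 K.
T constant ⇒ Boyle's law P V = const: T₄ = T₃; P₄ = P₃·(V₃/V₄) = 1.259 bar.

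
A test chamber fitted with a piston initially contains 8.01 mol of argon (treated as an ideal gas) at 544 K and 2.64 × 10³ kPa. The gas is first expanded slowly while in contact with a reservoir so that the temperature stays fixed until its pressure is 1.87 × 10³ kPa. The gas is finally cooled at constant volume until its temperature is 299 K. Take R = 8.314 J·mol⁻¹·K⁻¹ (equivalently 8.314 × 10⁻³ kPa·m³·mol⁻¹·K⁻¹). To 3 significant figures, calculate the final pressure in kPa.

P₃ ≈ 1.03e+03 kPa

From PV = nRT: V₁ = nRT₁/P₁ = 0.01372 m³.
Isothermal, so P V is constant: T₂ = T₁; V₂ = V₁·(P₁/P₂) = 0.01937 m³.
Isochoric, so P/T is constant: V₃ = V₂; P₃ = P₂·(T₃/T₂) = 1028 kPa.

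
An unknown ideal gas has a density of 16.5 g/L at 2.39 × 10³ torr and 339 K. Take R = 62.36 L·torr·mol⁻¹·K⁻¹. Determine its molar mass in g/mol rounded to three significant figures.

ρ = PM/(RT) ⇒ M = ρRT/P = (16.5 × 62.36 × 339.0) / 2.39e+03

M ≈ 146 g/mol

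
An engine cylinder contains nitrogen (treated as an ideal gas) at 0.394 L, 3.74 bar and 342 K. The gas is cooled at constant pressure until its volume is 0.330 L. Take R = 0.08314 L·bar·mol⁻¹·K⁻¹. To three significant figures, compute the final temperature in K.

T₂ ≈ 286 K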